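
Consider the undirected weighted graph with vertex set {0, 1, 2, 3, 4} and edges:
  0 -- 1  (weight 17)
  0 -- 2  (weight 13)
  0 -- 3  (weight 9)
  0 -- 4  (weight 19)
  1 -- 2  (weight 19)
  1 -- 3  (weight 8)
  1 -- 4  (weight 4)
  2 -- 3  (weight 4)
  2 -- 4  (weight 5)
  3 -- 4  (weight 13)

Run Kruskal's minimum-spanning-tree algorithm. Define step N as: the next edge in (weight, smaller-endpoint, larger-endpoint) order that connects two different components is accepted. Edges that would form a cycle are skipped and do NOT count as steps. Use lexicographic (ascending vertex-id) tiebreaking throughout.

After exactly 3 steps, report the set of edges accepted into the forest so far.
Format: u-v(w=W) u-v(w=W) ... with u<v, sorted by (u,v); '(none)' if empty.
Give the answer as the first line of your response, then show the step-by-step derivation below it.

1-4(w=4) 2-3(w=4) 2-4(w=5)

step 1: add edge 1-4 (w=4); MST = {1-4(w=4)}
step 2: add edge 2-3 (w=4); MST = {1-4(w=4) 2-3(w=4)}
step 3: add edge 2-4 (w=5); MST = {1-4(w=4) 2-3(w=4) 2-4(w=5)}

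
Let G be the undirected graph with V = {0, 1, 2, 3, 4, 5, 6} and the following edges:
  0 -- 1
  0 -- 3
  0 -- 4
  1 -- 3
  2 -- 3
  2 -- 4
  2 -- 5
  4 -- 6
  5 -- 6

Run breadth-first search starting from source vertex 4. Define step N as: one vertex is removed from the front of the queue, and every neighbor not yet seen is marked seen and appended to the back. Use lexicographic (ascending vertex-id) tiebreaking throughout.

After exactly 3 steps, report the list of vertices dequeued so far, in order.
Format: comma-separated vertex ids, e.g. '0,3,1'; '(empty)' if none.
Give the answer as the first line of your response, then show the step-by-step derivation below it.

4,0,2

step 1: dequeue 4; queue=[0,2,6]; order=4
step 2: dequeue 0; queue=[2,6,1,3]; order=4,0
step 3: dequeue 2; queue=[6,1,3,5]; order=4,0,2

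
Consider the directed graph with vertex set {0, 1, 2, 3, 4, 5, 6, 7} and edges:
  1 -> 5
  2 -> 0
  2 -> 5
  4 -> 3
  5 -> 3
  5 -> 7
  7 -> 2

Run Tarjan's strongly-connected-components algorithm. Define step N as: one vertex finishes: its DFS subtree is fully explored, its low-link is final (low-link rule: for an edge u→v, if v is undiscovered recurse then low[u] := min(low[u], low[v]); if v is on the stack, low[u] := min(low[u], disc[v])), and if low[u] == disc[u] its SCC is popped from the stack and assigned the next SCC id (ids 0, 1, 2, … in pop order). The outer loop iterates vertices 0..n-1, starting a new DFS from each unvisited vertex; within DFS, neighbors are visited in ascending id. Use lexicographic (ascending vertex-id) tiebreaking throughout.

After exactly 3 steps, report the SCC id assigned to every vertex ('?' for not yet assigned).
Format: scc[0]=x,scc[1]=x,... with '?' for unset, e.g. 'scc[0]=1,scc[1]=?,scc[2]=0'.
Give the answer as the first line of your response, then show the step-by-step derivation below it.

scc[0]=0,scc[1]=?,scc[2]=?,scc[3]=1,scc[4]=?,scc[5]=?,scc[6]=?,scc[7]=?

step 1: low=(low[0]=0,low[1]=?,low[2]=?,low[3]=?,low[4]=?,low[5]=?,low[6]=?,low[7]=?); scc=(scc[0]=0,scc[1]=?,scc[2]=?,scc[3]=?,scc[4]=?,scc[5]=?,scc[6]=?,scc[7]=?)
step 2: low=(low[0]=0,low[1]=1,low[2]=?,low[3]=3,low[4]=?,low[5]=2,low[6]=?,low[7]=?); scc=(scc[0]=0,scc[1]=?,scc[2]=?,scc[3]=1,scc[4]=?,scc[5]=?,scc[6]=?,scc[7]=?)
step 3: low=(low[0]=0,low[1]=1,low[2]=2,low[3]=3,low[4]=?,low[5]=2,low[6]=?,low[7]=4); scc=(scc[0]=0,scc[1]=?,scc[2]=?,scc[3]=1,scc[4]=?,scc[5]=?,scc[6]=?,scc[7]=?)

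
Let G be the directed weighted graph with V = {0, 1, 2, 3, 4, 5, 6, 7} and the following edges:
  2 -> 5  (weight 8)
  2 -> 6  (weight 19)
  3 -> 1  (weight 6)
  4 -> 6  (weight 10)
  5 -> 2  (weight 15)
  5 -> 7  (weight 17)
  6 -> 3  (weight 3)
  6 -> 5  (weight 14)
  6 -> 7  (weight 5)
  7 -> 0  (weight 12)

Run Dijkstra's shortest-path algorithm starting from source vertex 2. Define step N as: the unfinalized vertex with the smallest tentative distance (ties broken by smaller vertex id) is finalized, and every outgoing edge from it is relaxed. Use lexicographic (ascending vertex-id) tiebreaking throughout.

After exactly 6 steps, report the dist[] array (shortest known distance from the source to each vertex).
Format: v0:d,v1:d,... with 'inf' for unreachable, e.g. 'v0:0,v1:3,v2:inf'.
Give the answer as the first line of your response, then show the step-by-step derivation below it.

v0:36,v1:28,v2:0,v3:22,v4:inf,v5:8,v6:19,v7:24

step 1: dist = v0:inf,v1:inf,v2:0,v3:inf,v4:inf,v5:8,v6:19,v7:inf
step 2: dist = v0:inf,v1:inf,v2:0,v3:inf,v4:inf,v5:8,v6:19,v7:25
step 3: dist = v0:inf,v1:inf,v2:0,v3:22,v4:inf,v5:8,v6:19,v7:24
step 4: dist = v0:inf,v1:28,v2:0,v3:22,v4:inf,v5:8,v6:19,v7:24
step 5: dist = v0:36,v1:28,v2:0,v3:22,v4:inf,v5:8,v6:19,v7:24
step 6: dist = v0:36,v1:28,v2:0,v3:22,v4:inf,v5:8,v6:19,v7:24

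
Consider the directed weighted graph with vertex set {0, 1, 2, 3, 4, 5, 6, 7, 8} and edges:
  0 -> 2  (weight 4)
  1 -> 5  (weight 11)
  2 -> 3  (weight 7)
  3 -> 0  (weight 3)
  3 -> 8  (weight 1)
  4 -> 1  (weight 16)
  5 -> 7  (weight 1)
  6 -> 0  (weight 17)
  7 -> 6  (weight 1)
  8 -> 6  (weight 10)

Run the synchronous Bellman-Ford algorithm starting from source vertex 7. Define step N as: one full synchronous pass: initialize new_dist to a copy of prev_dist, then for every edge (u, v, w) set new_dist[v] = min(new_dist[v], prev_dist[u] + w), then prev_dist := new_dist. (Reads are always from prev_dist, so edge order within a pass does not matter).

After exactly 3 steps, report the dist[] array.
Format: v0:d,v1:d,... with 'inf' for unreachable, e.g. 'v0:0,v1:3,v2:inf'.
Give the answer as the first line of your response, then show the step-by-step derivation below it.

v0:18,v1:inf,v2:22,v3:inf,v4:inf,v5:inf,v6:1,v7:0,v8:inf

step 1: dist = v0:inf,v1:inf,v2:inf,v3:inf,v4:inf,v5:inf,v6:1,v7:0,v8:inf
step 2: dist = v0:18,v1:inf,v2:inf,v3:inf,v4:inf,v5:inf,v6:1,v7:0,v8:inf
step 3: dist = v0:18,v1:inf,v2:22,v3:inf,v4:inf,v5:inf,v6:1,v7:0,v8:inf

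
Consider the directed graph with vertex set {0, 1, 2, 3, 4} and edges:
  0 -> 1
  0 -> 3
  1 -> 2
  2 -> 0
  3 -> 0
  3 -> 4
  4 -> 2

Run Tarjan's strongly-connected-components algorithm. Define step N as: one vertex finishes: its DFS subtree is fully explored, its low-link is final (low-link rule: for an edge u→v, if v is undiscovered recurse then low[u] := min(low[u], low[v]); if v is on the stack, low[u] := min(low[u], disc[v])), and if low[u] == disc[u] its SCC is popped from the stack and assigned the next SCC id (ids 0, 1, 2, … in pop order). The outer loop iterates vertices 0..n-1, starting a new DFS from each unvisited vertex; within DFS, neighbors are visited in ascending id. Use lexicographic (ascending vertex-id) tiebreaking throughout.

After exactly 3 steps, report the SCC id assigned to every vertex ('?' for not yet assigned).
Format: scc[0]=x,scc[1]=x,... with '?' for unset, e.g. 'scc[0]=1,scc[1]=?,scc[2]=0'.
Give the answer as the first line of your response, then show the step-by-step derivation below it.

scc[0]=?,scc[1]=?,scc[2]=?,scc[3]=?,scc[4]=?

step 1: low=(low[0]=0,low[1]=1,low[2]=0,low[3]=?,low[4]=?); scc=(scc[0]=?,scc[1]=?,scc[2]=?,scc[3]=?,scc[4]=?)
step 2: low=(low[0]=0,low[1]=0,low[2]=0,low[3]=?,low[4]=?); scc=(scc[0]=?,scc[1]=?,scc[2]=?,scc[3]=?,scc[4]=?)
step 3: low=(low[0]=0,low[1]=0,low[2]=0,low[3]=0,low[4]=2); scc=(scc[0]=?,scc[1]=?,scc[2]=?,scc[3]=?,scc[4]=?)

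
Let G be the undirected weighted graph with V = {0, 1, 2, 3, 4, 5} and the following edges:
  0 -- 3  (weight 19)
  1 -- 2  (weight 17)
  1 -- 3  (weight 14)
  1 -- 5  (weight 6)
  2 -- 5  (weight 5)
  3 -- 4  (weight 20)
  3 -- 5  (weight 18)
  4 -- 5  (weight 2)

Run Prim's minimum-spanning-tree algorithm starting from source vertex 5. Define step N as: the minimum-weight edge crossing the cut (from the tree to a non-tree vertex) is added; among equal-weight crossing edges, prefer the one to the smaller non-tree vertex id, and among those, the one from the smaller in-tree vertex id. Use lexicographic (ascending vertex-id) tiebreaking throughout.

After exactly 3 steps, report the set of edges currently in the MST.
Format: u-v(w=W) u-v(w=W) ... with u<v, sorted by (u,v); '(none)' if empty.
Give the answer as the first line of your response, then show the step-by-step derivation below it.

1-5(w=6) 2-5(w=5) 4-5(w=2)

step 1: add edge 4-5 (w=2); MST = {4-5(w=2)}
step 2: add edge 2-5 (w=5); MST = {2-5(w=5) 4-5(w=2)}
step 3: add edge 1-5 (w=6); MST = {1-5(w=6) 2-5(w=5) 4-5(w=2)}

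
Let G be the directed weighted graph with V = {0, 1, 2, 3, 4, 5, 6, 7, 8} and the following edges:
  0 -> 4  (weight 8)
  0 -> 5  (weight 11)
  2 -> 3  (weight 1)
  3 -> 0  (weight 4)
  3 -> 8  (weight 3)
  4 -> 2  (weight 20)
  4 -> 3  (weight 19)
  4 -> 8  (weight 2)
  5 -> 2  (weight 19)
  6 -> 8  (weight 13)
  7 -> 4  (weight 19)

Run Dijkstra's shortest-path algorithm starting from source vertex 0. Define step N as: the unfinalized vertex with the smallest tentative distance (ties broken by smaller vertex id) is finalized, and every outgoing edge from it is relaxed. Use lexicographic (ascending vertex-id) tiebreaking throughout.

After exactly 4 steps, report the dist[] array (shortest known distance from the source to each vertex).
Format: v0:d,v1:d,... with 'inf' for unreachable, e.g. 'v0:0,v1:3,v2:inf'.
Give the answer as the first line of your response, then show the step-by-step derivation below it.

v0:0,v1:inf,v2:28,v3:27,v4:8,v5:11,v6:inf,v7:inf,v8:10

step 1: dist = v0:0,v1:inf,v2:inf,v3:inf,v4:8,v5:11,v6:inf,v7:inf,v8:inf
step 2: dist = v0:0,v1:inf,v2:28,v3:27,v4:8,v5:11,v6:inf,v7:inf,v8:10
step 3: dist = v0:0,v1:inf,v2:28,v3:27,v4:8,v5:11,v6:inf,v7:inf,v8:10
step 4: dist = v0:0,v1:inf,v2:28,v3:27,v4:8,v5:11,v6:inf,v7:inf,v8:10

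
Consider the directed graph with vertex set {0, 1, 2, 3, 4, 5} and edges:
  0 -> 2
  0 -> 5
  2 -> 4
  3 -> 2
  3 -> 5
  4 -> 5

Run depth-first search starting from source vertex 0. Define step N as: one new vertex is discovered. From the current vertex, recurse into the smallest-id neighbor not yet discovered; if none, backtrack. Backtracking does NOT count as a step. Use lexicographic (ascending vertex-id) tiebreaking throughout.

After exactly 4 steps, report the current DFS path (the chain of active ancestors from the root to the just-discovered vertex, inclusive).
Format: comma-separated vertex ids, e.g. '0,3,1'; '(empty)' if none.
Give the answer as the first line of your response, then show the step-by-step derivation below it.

0,2,4,5

step 1: discover 0; path=0; order=0
step 2: discover 2; path=0>2; order=0,2
step 3: discover 4; path=0>2>4; order=0,2,4
step 4: discover 5; path=0>2>4>5; order=0,2,4,5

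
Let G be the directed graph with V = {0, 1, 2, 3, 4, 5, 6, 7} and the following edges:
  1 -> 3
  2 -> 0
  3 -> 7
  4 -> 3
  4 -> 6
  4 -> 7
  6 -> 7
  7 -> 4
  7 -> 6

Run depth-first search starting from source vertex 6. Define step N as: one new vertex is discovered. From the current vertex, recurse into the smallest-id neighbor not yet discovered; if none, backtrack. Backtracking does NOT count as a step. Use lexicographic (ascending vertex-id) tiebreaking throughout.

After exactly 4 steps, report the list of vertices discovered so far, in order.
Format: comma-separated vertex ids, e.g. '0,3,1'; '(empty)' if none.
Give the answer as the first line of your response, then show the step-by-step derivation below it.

6,7,4,3

step 1: discover 6; path=6; order=6
step 2: discover 7; path=6>7; order=6,7
step 3: discover 4; path=6>7>4; order=6,7,4
step 4: discover 3; path=6>7>4>3; order=6,7,4,3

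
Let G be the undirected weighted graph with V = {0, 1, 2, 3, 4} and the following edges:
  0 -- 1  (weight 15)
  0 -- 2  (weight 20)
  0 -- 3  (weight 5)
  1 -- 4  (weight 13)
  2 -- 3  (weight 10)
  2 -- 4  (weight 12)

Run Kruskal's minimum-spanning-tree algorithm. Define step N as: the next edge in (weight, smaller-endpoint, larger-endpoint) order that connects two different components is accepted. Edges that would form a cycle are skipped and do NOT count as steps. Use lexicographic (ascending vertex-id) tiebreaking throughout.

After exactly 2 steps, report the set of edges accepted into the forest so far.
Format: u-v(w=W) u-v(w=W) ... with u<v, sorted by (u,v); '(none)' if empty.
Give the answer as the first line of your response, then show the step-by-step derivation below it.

0-3(w=5) 2-3(w=10)

step 1: add edge 0-3 (w=5); MST = {0-3(w=5)}
step 2: add edge 2-3 (w=10); MST = {0-3(w=5) 2-3(w=10)}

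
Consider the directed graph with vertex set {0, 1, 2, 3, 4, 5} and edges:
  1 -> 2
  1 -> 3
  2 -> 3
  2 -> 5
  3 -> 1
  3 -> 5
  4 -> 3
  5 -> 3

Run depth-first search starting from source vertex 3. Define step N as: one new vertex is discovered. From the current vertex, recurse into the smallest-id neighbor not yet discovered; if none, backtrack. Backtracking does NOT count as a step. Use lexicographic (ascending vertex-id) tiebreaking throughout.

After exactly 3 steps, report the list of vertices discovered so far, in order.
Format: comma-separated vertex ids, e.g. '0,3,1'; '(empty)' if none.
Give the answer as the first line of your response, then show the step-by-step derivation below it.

3,1,2

step 1: discover 3; path=3; order=3
step 2: discover 1; path=3>1; order=3,1
step 3: discover 2; path=3>1>2; order=3,1,2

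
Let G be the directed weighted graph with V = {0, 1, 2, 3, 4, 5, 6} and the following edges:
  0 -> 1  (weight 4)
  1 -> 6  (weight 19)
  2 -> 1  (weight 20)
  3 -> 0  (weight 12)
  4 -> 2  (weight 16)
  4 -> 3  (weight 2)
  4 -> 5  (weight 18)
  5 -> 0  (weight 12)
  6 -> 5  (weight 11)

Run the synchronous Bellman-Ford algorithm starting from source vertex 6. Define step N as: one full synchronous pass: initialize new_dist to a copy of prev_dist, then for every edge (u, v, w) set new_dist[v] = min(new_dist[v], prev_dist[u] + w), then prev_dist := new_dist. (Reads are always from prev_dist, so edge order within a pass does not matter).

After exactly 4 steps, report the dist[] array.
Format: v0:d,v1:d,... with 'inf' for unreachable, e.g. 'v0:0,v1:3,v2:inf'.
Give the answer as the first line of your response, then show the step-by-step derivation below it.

v0:23,v1:27,v2:inf,v3:inf,v4:inf,v5:11,v6:0

step 1: dist = v0:inf,v1:inf,v2:inf,v3:inf,v4:inf,v5:11,v6:0
step 2: dist = v0:23,v1:inf,v2:inf,v3:inf,v4:inf,v5:11,v6:0
step 3: dist = v0:23,v1:27,v2:inf,v3:inf,v4:inf,v5:11,v6:0
step 4: dist = v0:23,v1:27,v2:inf,v3:inf,v4:inf,v5:11,v6:0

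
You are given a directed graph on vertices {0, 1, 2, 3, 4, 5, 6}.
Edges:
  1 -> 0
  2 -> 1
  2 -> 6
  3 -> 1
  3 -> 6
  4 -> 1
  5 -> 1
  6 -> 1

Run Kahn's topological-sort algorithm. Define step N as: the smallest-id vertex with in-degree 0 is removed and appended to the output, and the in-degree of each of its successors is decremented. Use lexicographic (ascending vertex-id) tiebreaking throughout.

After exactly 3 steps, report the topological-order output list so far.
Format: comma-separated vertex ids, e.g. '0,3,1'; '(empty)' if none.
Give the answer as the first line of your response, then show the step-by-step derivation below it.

2,3,4

step 1: output 2; order=[2]; indeg=(1,4,0,0,0,0,1)
step 2: output 3; order=[2,3]; indeg=(1,3,0,0,0,0,0)
step 3: output 4; order=[2,3,4]; indeg=(1,2,0,0,0,0,0)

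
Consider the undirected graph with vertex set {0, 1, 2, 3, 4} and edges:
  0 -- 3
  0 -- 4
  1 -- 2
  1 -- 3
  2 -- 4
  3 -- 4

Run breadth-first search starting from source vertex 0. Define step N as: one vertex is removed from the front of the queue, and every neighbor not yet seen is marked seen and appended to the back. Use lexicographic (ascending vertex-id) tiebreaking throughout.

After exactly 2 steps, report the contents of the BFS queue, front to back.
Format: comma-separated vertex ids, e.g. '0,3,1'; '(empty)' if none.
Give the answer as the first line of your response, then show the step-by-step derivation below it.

4,1

step 1: dequeue 0; queue=[3,4]; order=0
step 2: dequeue 3; queue=[4,1]; order=0,3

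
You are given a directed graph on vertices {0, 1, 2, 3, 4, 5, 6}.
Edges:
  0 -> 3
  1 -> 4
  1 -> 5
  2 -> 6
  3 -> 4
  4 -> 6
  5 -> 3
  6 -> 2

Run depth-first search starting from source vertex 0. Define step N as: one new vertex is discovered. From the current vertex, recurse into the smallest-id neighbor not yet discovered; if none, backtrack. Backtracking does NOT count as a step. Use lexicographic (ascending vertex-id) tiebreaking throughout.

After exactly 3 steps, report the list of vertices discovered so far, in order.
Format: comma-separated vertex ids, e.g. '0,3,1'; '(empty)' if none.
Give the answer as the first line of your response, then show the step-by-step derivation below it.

0,3,4

step 1: discover 0; path=0; order=0
step 2: discover 3; path=0>3; order=0,3
step 3: discover 4; path=0>3>4; order=0,3,4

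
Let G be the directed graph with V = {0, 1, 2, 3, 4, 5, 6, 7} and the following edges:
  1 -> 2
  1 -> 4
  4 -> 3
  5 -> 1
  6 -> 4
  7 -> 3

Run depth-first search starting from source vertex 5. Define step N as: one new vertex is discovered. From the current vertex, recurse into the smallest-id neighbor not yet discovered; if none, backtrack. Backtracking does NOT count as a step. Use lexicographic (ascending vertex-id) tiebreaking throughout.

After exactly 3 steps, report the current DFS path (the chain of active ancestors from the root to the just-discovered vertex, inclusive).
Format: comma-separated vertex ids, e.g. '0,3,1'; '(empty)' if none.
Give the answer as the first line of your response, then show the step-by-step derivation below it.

5,1,2

step 1: discover 5; path=5; order=5
step 2: discover 1; path=5>1; order=5,1
step 3: discover 2; path=5>1>2; order=5,1,2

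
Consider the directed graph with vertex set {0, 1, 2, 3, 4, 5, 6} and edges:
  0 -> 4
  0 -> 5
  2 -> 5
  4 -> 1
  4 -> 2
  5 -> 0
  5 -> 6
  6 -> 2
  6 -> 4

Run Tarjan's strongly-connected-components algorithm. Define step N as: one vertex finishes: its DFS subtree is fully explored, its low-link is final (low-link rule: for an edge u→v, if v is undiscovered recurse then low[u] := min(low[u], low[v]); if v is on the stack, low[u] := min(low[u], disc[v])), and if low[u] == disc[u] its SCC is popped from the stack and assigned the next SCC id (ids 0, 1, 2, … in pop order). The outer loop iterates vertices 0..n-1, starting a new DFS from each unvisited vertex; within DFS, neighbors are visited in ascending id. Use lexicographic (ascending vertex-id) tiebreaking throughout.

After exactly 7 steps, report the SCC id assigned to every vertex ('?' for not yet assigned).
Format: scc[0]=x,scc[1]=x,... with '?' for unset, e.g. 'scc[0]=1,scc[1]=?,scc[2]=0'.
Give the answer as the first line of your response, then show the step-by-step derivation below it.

scc[0]=1,scc[1]=0,scc[2]=1,scc[3]=2,scc[4]=1,scc[5]=1,scc[6]=1

step 1: low=(low[0]=0,low[1]=2,low[2]=?,low[3]=?,low[4]=1,low[5]=?,low[6]=?); scc=(scc[0]=?,scc[1]=0,scc[2]=?,scc[3]=?,scc[4]=?,scc[5]=?,scc[6]=?)
step 2: low=(low[0]=0,low[1]=2,low[2]=3,low[3]=?,low[4]=1,low[5]=0,low[6]=1); scc=(scc[0]=?,scc[1]=0,scc[2]=?,scc[3]=?,scc[4]=?,scc[5]=?,scc[6]=?)
step 3: low=(low[0]=0,low[1]=2,low[2]=3,low[3]=?,low[4]=1,low[5]=0,low[6]=1); scc=(scc[0]=?,scc[1]=0,scc[2]=?,scc[3]=?,scc[4]=?,scc[5]=?,scc[6]=?)
step 4: low=(low[0]=0,low[1]=2,low[2]=0,low[3]=?,low[4]=1,low[5]=0,low[6]=1); scc=(scc[0]=?,scc[1]=0,scc[2]=?,scc[3]=?,scc[4]=?,scc[5]=?,scc[6]=?)
step 5: low=(low[0]=0,low[1]=2,low[2]=0,low[3]=?,low[4]=0,low[5]=0,low[6]=1); scc=(scc[0]=?,scc[1]=0,scc[2]=?,scc[3]=?,scc[4]=?,scc[5]=?,scc[6]=?)
step 6: low=(low[0]=0,low[1]=2,low[2]=0,low[3]=?,low[4]=0,low[5]=0,low[6]=1); scc=(scc[0]=1,scc[1]=0,scc[2]=1,scc[3]=?,scc[4]=1,scc[5]=1,scc[6]=1)
step 7: low=(low[0]=0,low[1]=2,low[2]=0,low[3]=6,low[4]=0,low[5]=0,low[6]=1); scc=(scc[0]=1,scc[1]=0,scc[2]=1,scc[3]=2,scc[4]=1,scc[5]=1,scc[6]=1)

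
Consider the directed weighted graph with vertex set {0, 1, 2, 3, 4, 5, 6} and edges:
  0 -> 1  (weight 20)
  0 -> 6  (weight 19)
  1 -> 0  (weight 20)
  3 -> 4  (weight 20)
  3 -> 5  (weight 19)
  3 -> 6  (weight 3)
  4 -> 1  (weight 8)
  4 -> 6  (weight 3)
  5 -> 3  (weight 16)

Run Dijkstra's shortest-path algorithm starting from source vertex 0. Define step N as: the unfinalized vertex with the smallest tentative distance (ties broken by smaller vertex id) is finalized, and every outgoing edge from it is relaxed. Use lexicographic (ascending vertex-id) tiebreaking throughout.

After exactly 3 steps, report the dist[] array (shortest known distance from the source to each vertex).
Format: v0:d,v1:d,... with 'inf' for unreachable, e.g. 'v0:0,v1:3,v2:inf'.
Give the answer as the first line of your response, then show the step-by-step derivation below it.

v0:0,v1:20,v2:inf,v3:inf,v4:inf,v5:inf,v6:19

step 1: dist = v0:0,v1:20,v2:inf,v3:inf,v4:inf,v5:inf,v6:19
step 2: dist = v0:0,v1:20,v2:inf,v3:inf,v4:inf,v5:inf,v6:19
step 3: dist = v0:0,v1:20,v2:inf,v3:inf,v4:inf,v5:inf,v6:19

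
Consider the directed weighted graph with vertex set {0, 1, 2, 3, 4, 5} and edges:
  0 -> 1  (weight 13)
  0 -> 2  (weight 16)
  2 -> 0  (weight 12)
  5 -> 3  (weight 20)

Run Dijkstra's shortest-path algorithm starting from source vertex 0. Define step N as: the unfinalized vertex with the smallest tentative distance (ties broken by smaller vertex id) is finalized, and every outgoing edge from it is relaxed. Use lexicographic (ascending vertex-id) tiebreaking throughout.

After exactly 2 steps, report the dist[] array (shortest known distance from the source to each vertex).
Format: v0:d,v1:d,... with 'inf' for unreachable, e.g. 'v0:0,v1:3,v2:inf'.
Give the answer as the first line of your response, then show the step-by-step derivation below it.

v0:0,v1:13,v2:16,v3:inf,v4:inf,v5:inf

step 1: dist = v0:0,v1:13,v2:16,v3:inf,v4:inf,v5:inf
step 2: dist = v0:0,v1:13,v2:16,v3:inf,v4:inf,v5:inf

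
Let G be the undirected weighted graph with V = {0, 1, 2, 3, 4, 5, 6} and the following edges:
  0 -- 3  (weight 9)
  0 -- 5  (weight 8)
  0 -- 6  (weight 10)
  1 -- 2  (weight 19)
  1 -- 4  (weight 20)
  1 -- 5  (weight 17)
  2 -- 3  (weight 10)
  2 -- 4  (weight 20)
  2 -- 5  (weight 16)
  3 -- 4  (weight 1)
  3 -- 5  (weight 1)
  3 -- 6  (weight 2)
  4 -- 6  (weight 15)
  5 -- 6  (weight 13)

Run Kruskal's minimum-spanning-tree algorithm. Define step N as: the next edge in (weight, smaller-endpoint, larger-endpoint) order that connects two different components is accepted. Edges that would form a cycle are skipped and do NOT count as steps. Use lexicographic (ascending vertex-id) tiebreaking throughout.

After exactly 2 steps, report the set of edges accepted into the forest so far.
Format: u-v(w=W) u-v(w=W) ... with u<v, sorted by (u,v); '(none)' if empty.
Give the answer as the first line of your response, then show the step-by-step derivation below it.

3-4(w=1) 3-5(w=1)

step 1: add edge 3-4 (w=1); MST = {3-4(w=1)}
step 2: add edge 3-5 (w=1); MST = {3-4(w=1) 3-5(w=1)}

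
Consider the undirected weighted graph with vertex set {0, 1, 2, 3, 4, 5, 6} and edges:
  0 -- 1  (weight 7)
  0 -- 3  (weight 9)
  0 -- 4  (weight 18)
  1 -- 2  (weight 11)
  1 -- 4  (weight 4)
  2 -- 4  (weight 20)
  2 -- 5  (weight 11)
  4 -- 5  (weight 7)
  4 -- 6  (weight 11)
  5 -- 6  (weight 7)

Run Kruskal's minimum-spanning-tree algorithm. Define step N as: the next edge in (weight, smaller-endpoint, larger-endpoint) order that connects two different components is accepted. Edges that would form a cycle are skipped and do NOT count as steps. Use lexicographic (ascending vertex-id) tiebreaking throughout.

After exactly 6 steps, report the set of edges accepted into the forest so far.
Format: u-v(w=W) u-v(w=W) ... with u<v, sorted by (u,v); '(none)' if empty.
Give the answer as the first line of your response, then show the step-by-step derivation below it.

0-1(w=7) 0-3(w=9) 1-2(w=11) 1-4(w=4) 4-5(w=7) 5-6(w=7)

step 1: add edge 1-4 (w=4); MST = {1-4(w=4)}
step 2: add edge 0-1 (w=7); MST = {0-1(w=7) 1-4(w=4)}
step 3: add edge 4-5 (w=7); MST = {0-1(w=7) 1-4(w=4) 4-5(w=7)}
step 4: add edge 5-6 (w=7); MST = {0-1(w=7) 1-4(w=4) 4-5(w=7) 5-6(w=7)}
step 5: add edge 0-3 (w=9); MST = {0-1(w=7) 0-3(w=9) 1-4(w=4) 4-5(w=7) 5-6(w=7)}
step 6: add edge 1-2 (w=11); MST = {0-1(w=7) 0-3(w=9) 1-2(w=11) 1-4(w=4) 4-5(w=7) 5-6(w=7)}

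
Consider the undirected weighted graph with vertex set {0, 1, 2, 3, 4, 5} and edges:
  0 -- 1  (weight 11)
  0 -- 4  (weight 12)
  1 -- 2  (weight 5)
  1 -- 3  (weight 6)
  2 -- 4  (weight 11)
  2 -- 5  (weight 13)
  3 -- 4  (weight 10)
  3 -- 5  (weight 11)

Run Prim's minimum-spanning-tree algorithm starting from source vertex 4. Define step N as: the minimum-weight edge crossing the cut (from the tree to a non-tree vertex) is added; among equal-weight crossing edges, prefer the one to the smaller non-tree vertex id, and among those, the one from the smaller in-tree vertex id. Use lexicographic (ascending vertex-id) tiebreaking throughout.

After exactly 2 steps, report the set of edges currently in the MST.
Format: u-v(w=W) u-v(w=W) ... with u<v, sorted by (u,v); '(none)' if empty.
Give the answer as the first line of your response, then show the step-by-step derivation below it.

1-3(w=6) 3-4(w=10)

step 1: add edge 3-4 (w=10); MST = {3-4(w=10)}
step 2: add edge 1-3 (w=6); MST = {1-3(w=6) 3-4(w=10)}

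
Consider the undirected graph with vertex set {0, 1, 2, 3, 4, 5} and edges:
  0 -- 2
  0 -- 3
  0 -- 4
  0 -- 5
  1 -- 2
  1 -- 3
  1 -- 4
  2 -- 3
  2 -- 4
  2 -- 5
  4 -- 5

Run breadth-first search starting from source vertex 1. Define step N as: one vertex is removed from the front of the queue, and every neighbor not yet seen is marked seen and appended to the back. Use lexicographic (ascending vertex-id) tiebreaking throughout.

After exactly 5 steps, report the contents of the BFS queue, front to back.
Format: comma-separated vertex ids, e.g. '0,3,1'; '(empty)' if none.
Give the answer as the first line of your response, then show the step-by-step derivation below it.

5

step 1: dequeue 1; queue=[2,3,4]; order=1
step 2: dequeue 2; queue=[3,4,0,5]; order=1,2
step 3: dequeue 3; queue=[4,0,5]; order=1,2,3
step 4: dequeue 4; queue=[0,5]; order=1,2,3,4
step 5: dequeue 0; queue=[5]; order=1,2,3,4,0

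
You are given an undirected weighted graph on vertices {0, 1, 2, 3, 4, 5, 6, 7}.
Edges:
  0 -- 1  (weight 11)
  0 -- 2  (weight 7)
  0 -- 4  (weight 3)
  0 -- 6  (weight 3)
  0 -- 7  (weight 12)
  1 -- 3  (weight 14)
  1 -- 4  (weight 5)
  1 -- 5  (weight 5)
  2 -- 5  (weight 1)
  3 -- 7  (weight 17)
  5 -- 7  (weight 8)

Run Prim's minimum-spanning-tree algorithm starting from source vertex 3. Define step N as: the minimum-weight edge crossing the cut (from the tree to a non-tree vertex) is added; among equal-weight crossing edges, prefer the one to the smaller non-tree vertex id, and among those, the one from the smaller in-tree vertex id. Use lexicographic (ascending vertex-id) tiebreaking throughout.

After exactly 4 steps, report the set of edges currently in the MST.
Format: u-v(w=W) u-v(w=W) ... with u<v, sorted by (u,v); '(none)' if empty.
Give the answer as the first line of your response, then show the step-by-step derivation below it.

0-4(w=3) 0-6(w=3) 1-3(w=14) 1-4(w=5)

step 1: add edge 1-3 (w=14); MST = {1-3(w=14)}
step 2: add edge 1-4 (w=5); MST = {1-3(w=14) 1-4(w=5)}
step 3: add edge 0-4 (w=3); MST = {0-4(w=3) 1-3(w=14) 1-4(w=5)}
step 4: add edge 0-6 (w=3); MST = {0-4(w=3) 0-6(w=3) 1-3(w=14) 1-4(w=5)}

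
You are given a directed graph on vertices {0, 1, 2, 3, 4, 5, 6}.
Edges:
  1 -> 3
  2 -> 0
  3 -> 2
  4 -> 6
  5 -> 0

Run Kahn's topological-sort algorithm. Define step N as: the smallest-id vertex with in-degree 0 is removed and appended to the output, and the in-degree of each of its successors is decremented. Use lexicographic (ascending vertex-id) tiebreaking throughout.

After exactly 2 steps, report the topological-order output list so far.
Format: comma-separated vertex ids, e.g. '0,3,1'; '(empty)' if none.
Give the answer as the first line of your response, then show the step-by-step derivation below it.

1,3

step 1: output 1; order=[1]; indeg=(2,0,1,0,0,0,1)
step 2: output 3; order=[1,3]; indeg=(2,0,0,0,0,0,1)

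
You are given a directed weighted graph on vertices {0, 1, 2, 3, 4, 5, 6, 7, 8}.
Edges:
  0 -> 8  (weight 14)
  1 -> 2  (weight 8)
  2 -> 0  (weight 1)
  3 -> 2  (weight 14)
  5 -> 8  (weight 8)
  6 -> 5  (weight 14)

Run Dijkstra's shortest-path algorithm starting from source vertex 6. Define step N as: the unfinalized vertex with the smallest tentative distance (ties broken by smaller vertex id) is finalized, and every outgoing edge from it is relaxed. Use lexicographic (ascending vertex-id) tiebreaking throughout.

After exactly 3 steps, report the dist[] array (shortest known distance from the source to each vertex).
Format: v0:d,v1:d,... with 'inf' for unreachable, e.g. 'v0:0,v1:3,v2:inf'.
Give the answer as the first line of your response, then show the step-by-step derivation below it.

v0:inf,v1:inf,v2:inf,v3:inf,v4:inf,v5:14,v6:0,v7:inf,v8:22

step 1: dist = v0:inf,v1:inf,v2:inf,v3:inf,v4:inf,v5:14,v6:0,v7:inf,v8:inf
step 2: dist = v0:inf,v1:inf,v2:inf,v3:inf,v4:inf,v5:14,v6:0,v7:inf,v8:22
step 3: dist = v0:inf,v1:inf,v2:inf,v3:inf,v4:inf,v5:14,v6:0,v7:inf,v8:22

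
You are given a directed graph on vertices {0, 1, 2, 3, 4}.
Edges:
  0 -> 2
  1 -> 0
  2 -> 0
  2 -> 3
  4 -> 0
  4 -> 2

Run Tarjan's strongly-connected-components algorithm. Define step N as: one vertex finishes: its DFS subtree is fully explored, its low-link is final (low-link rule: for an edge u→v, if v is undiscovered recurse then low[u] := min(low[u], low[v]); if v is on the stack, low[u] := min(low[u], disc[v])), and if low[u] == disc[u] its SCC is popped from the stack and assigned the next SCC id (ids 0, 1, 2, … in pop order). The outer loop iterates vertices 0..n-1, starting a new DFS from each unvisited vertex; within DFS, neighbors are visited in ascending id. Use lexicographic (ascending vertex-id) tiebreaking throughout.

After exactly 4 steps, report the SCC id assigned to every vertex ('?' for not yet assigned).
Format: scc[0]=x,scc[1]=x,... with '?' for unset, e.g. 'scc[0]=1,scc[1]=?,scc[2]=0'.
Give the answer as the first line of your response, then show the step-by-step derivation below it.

scc[0]=1,scc[1]=2,scc[2]=1,scc[3]=0,scc[4]=?

step 1: low=(low[0]=0,low[1]=?,low[2]=0,low[3]=2,low[4]=?); scc=(scc[0]=?,scc[1]=?,scc[2]=?,scc[3]=0,scc[4]=?)
step 2: low=(low[0]=0,low[1]=?,low[2]=0,low[3]=2,low[4]=?); scc=(scc[0]=?,scc[1]=?,scc[2]=?,scc[3]=0,scc[4]=?)
step 3: low=(low[0]=0,low[1]=?,low[2]=0,low[3]=2,low[4]=?); scc=(scc[0]=1,scc[1]=?,scc[2]=1,scc[3]=0,scc[4]=?)
step 4: low=(low[0]=0,low[1]=3,low[2]=0,low[3]=2,low[4]=?); scc=(scc[0]=1,scc[1]=2,scc[2]=1,scc[3]=0,scc[4]=?)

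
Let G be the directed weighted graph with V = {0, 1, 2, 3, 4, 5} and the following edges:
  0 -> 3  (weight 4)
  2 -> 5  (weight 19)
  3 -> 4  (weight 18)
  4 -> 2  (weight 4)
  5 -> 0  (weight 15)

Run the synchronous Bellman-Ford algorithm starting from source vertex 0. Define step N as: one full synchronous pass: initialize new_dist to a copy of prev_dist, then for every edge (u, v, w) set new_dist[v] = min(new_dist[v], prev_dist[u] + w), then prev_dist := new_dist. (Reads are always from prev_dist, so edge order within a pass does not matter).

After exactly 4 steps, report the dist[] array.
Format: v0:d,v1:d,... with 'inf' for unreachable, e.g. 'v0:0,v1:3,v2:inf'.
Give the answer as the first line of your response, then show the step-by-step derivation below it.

v0:0,v1:inf,v2:26,v3:4,v4:22,v5:45

step 1: dist = v0:0,v1:inf,v2:inf,v3:4,v4:inf,v5:inf
step 2: dist = v0:0,v1:inf,v2:inf,v3:4,v4:22,v5:inf
step 3: dist = v0:0,v1:inf,v2:26,v3:4,v4:22,v5:inf
step 4: dist = v0:0,v1:inf,v2:26,v3:4,v4:22,v5:45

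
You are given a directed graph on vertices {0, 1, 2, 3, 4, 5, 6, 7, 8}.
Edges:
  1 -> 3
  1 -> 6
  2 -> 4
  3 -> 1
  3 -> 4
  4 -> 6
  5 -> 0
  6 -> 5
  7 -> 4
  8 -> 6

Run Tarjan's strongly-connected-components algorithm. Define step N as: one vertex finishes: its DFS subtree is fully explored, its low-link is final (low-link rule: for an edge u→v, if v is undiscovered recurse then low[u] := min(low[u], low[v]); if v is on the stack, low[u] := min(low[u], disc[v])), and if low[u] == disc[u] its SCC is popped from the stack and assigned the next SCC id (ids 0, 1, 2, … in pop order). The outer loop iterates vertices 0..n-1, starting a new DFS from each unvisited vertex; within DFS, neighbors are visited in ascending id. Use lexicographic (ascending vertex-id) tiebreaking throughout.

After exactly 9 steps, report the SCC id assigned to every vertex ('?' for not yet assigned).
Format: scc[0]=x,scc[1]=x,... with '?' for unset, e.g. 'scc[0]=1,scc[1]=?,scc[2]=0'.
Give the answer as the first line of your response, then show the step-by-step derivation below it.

scc[0]=0,scc[1]=4,scc[2]=5,scc[3]=4,scc[4]=3,scc[5]=1,scc[6]=2,scc[7]=6,scc[8]=7

step 1: low=(low[0]=0,low[1]=?,low[2]=?,low[3]=?,low[4]=?,low[5]=?,low[6]=?,low[7]=?,low[8]=?); scc=(scc[0]=0,scc[1]=?,scc[2]=?,scc[3]=?,scc[4]=?,scc[5]=?,scc[6]=?,scc[7]=?,scc[8]=?)
step 2: low=(low[0]=0,low[1]=1,low[2]=?,low[3]=1,low[4]=3,low[5]=5,low[6]=4,low[7]=?,low[8]=?); scc=(scc[0]=0,scc[1]=?,scc[2]=?,scc[3]=?,scc[4]=?,scc[5]=1,scc[6]=?,scc[7]=?,scc[8]=?)
step 3: low=(low[0]=0,low[1]=1,low[2]=?,low[3]=1,low[4]=3,low[5]=5,low[6]=4,low[7]=?,low[8]=?); scc=(scc[0]=0,scc[1]=?,scc[2]=?,scc[3]=?,scc[4]=?,scc[5]=1,scc[6]=2,scc[7]=?,scc[8]=?)
step 4: low=(low[0]=0,low[1]=1,low[2]=?,low[3]=1,low[4]=3,low[5]=5,low[6]=4,low[7]=?,low[8]=?); scc=(scc[0]=0,scc[1]=?,scc[2]=?,scc[3]=?,scc[4]=3,scc[5]=1,scc[6]=2,scc[7]=?,scc[8]=?)
step 5: low=(low[0]=0,low[1]=1,low[2]=?,low[3]=1,low[4]=3,low[5]=5,low[6]=4,low[7]=?,low[8]=?); scc=(scc[0]=0,scc[1]=?,scc[2]=?,scc[3]=?,scc[4]=3,scc[5]=1,scc[6]=2,scc[7]=?,scc[8]=?)
step 6: low=(low[0]=0,low[1]=1,low[2]=?,low[3]=1,low[4]=3,low[5]=5,low[6]=4,low[7]=?,low[8]=?); scc=(scc[0]=0,scc[1]=4,scc[2]=?,scc[3]=4,scc[4]=3,scc[5]=1,scc[6]=2,scc[7]=?,scc[8]=?)
step 7: low=(low[0]=0,low[1]=1,low[2]=6,low[3]=1,low[4]=3,low[5]=5,low[6]=4,low[7]=?,low[8]=?); scc=(scc[0]=0,scc[1]=4,scc[2]=5,scc[3]=4,scc[4]=3,scc[5]=1,scc[6]=2,scc[7]=?,scc[8]=?)
step 8: low=(low[0]=0,low[1]=1,low[2]=6,low[3]=1,low[4]=3,low[5]=5,low[6]=4,low[7]=7,low[8]=?); scc=(scc[0]=0,scc[1]=4,scc[2]=5,scc[3]=4,scc[4]=3,scc[5]=1,scc[6]=2,scc[7]=6,scc[8]=?)
step 9: low=(low[0]=0,low[1]=1,low[2]=6,low[3]=1,low[4]=3,low[5]=5,low[6]=4,low[7]=7,low[8]=8); scc=(scc[0]=0,scc[1]=4,scc[2]=5,scc[3]=4,scc[4]=3,scc[5]=1,scc[6]=2,scc[7]=6,scc[8]=7)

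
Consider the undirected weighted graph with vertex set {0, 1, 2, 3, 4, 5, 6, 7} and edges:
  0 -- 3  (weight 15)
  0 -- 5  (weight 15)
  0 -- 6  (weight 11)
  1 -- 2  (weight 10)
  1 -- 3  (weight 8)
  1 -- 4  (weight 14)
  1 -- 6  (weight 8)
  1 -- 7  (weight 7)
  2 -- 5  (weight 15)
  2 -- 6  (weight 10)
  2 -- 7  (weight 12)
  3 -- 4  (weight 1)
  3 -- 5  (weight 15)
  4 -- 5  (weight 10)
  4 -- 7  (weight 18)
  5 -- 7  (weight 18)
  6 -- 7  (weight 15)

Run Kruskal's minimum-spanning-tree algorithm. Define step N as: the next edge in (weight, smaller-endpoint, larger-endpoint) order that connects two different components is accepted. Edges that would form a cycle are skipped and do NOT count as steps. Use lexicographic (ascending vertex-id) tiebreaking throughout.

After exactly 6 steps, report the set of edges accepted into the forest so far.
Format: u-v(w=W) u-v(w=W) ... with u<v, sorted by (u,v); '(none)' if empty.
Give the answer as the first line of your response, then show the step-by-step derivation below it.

1-2(w=10) 1-3(w=8) 1-6(w=8) 1-7(w=7) 3-4(w=1) 4-5(w=10)

step 1: add edge 3-4 (w=1); MST = {3-4(w=1)}
step 2: add edge 1-7 (w=7); MST = {1-7(w=7) 3-4(w=1)}
step 3: add edge 1-3 (w=8); MST = {1-3(w=8) 1-7(w=7) 3-4(w=1)}
step 4: add edge 1-6 (w=8); MST = {1-3(w=8) 1-6(w=8) 1-7(w=7) 3-4(w=1)}
step 5: add edge 1-2 (w=10); MST = {1-2(w=10) 1-3(w=8) 1-6(w=8) 1-7(w=7) 3-4(w=1)}
step 6: add edge 4-5 (w=10); MST = {1-2(w=10) 1-3(w=8) 1-6(w=8) 1-7(w=7) 3-4(w=1) 4-5(w=10)}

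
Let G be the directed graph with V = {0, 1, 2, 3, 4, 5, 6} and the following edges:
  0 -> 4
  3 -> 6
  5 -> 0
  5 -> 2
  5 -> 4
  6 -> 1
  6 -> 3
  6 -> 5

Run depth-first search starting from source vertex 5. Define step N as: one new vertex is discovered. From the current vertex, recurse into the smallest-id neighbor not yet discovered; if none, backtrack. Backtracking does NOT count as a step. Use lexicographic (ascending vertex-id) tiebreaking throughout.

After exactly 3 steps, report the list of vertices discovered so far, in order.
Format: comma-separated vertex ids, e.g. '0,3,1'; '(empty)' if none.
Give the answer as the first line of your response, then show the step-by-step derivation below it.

5,0,4

step 1: discover 5; path=5; order=5
step 2: discover 0; path=5>0; order=5,0
step 3: discover 4; path=5>0>4; order=5,0,4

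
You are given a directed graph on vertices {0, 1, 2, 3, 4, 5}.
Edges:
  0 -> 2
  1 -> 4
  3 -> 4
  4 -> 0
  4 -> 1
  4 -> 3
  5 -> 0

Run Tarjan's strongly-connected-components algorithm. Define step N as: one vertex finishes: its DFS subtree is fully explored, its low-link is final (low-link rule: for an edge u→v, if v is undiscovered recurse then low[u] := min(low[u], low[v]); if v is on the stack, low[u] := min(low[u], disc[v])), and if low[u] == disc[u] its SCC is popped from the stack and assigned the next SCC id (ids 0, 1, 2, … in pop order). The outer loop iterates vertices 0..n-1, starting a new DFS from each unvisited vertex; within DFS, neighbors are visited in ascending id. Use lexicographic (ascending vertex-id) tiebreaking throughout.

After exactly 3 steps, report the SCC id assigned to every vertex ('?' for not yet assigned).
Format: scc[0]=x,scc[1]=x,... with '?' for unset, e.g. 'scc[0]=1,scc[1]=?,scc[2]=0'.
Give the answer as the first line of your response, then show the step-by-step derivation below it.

scc[0]=1,scc[1]=?,scc[2]=0,scc[3]=?,scc[4]=?,scc[5]=?

step 1: low=(low[0]=0,low[1]=?,low[2]=1,low[3]=?,low[4]=?,low[5]=?); scc=(scc[0]=?,scc[1]=?,scc[2]=0,scc[3]=?,scc[4]=?,scc[5]=?)
step 2: low=(low[0]=0,low[1]=?,low[2]=1,low[3]=?,low[4]=?,low[5]=?); scc=(scc[0]=1,scc[1]=?,scc[2]=0,scc[3]=?,scc[4]=?,scc[5]=?)
step 3: low=(low[0]=0,low[1]=2,low[2]=1,low[3]=3,low[4]=2,low[5]=?); scc=(scc[0]=1,scc[1]=?,scc[2]=0,scc[3]=?,scc[4]=?,scc[5]=?)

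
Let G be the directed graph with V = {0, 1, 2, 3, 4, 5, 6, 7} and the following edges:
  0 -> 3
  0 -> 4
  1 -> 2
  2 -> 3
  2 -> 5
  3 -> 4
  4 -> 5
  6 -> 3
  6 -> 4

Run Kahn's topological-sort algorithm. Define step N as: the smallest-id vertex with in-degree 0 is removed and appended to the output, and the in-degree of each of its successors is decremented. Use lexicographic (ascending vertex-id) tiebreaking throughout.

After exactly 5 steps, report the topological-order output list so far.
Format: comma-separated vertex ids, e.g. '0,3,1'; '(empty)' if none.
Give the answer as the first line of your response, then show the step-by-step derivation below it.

0,1,2,6,3

step 1: output 0; order=[0]; indeg=(0,0,1,2,2,2,0,0)
step 2: output 1; order=[0,1]; indeg=(0,0,0,2,2,2,0,0)
step 3: output 2; order=[0,1,2]; indeg=(0,0,0,1,2,1,0,0)
step 4: output 6; order=[0,1,2,6]; indeg=(0,0,0,0,1,1,0,0)
step 5: output 3; order=[0,1,2,6,3]; indeg=(0,0,0,0,0,1,0,0)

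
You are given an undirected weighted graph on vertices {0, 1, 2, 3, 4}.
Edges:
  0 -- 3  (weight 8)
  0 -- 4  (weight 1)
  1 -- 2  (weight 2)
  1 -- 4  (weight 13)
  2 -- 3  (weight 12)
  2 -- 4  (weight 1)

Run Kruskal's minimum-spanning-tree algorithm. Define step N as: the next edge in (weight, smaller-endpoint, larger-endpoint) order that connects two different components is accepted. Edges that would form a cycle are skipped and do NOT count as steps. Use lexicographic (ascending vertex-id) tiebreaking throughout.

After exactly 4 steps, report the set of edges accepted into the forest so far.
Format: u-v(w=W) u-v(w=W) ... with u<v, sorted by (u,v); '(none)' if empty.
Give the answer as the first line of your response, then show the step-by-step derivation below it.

0-3(w=8) 0-4(w=1) 1-2(w=2) 2-4(w=1)

step 1: add edge 0-4 (w=1); MST = {0-4(w=1)}
step 2: add edge 2-4 (w=1); MST = {0-4(w=1) 2-4(w=1)}
step 3: add edge 1-2 (w=2); MST = {0-4(w=1) 1-2(w=2) 2-4(w=1)}
step 4: add edge 0-3 (w=8); MST = {0-3(w=8) 0-4(w=1) 1-2(w=2) 2-4(w=1)}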